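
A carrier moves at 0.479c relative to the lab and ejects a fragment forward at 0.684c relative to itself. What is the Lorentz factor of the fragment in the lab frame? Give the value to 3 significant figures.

u_lab = (0.684 + 0.479)/(1 + 0.684×0.479) = 1.163/1.32764 = 0.875993
γ = 1/√(1 − 0.875993²) = 2.07

γ ≈ 2.07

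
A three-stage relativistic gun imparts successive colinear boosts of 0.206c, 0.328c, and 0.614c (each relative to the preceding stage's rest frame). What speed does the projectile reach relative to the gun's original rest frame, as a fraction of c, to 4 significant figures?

u ≈ 0.8524c

Compose boost 2: (0.328 + 0.206)/(1 + 0.328×0.206) = 0.5340/1.06757 = 0.500202
Compose boost 3: (0.614 + 0.500202)/(1 + 0.614×0.500202) = 1.11420/1.30712 = 0.8524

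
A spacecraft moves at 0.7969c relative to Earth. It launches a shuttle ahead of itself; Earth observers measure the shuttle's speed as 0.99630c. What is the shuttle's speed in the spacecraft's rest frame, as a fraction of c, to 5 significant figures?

u' ≈ 0.96773c

Inverse velocity addition: u' = (u − v)/(1 − uv/c²)
= (0.99630 − 0.7969)/(1 − 0.99630×0.7969) = 0.19940/0.2060485 = 0.96773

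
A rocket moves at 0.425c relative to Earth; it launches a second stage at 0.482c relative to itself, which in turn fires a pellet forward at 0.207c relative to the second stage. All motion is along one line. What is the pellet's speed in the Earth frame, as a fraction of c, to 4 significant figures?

u ≈ 0.8304c

Compose boost 2: (0.482 + 0.425)/(1 + 0.482×0.425) = 0.9070/1.20485 = 0.752791
Compose boost 3: (0.207 + 0.752791)/(1 + 0.207×0.752791) = 0.959791/1.15583 = 0.8304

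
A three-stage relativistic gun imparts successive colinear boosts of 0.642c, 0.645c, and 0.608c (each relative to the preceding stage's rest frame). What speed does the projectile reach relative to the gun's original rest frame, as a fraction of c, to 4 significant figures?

u ≈ 0.9773c

Compose boost 2: (0.645 + 0.642)/(1 + 0.645×0.642) = 1.287/1.41409 = 0.910126
Compose boost 3: (0.608 + 0.910126)/(1 + 0.608×0.910126) = 1.51813/1.55336 = 0.9773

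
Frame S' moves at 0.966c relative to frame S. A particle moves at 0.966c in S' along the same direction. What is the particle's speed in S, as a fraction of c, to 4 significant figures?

Relativistic velocity addition: u = (u' + v)/(1 + u'v/c²)
= (0.966 + 0.966)/(1 + 0.966×0.966) = 1.932/1.93316 = 0.9994

u ≈ 0.9994c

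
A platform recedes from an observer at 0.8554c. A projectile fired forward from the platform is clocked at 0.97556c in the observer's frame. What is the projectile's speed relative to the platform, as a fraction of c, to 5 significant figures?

u' ≈ 0.72602c

Inverse velocity addition: u' = (u − v)/(1 − uv/c²)
= (0.97556 − 0.8554)/(1 − 0.97556×0.8554) = 0.12016/0.1655060 = 0.72602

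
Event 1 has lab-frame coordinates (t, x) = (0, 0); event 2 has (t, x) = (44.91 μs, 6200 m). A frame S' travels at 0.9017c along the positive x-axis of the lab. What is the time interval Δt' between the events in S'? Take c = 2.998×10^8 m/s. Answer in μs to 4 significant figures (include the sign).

Δt' ≈ 60.74 μs

γ = 1/√(1 − 0.9017²) = 2.31288
Δt' = γ(Δt − vΔx/c²) = 2.31288 × (44.91 μs − 0.9017×6200 m / (2.998×10^8 m/s))
= 2.31288 × (26.2624 μs) = 60.74 μs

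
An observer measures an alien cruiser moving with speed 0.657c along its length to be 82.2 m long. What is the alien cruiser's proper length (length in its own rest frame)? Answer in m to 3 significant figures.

γ = 1/√(1 − 0.657²) = 1.3265
L₀ = γL = 1.3265 × 82.2 = 109 m

L₀ ≈ 109 m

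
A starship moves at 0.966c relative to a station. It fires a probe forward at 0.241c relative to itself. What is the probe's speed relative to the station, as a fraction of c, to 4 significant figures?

Relativistic velocity addition: u = (u' + v)/(1 + u'v/c²)
= (0.241 + 0.966)/(1 + 0.241×0.966) = 1.207/1.23281 = 0.9791

u ≈ 0.9791c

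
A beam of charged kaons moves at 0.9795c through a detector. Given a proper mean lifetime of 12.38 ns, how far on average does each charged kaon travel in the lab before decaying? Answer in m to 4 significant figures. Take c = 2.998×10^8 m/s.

d ≈ 18.05 m

γ = 1/√(1 − 0.9795²) = 4.96415
Dilated lifetime: Δt = γτ₀ = 4.96415 × 12.38 ns = 61.4562 ns
d = vΔt = 0.9795c × 61.4562 ns = 2.93654×10^8 m/s × 6.14562×10^-8 s = 18.05 m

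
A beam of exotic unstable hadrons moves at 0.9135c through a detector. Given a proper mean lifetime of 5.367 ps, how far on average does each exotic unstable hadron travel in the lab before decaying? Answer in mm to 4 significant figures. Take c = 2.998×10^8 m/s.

γ = 1/√(1 − 0.9135²) = 2.45798
Dilated lifetime: Δt = γτ₀ = 2.45798 × 5.367 ps = 13.1920 ps
d = vΔt = 0.9135c × 13.1920 ps = 2.73867×10^8 m/s × 1.31920×10^-11 s = 3.613 mm

d ≈ 3.613 mm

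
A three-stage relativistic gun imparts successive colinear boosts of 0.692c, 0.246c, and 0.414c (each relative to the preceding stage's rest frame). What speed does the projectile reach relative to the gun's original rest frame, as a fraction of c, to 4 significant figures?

u ≈ 0.9127c

Compose boost 2: (0.246 + 0.692)/(1 + 0.246×0.692) = 0.9380/1.17023 = 0.801550
Compose boost 3: (0.414 + 0.801550)/(1 + 0.414×0.801550) = 1.21555/1.33184 = 0.9127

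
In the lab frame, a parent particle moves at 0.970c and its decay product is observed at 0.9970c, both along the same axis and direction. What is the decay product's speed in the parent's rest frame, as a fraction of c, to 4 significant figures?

Inverse velocity addition: u' = (u − v)/(1 − uv/c²)
= (0.9970 − 0.970)/(1 − 0.9970×0.970) = 0.02700/0.0329100 = 0.8204

u' ≈ 0.8204c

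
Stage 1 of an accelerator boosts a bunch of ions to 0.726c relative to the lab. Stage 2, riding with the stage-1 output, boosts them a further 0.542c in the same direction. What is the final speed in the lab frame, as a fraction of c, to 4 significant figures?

u ≈ 0.9099c

Compose boost 2: (0.542 + 0.726)/(1 + 0.542×0.726) = 1.268/1.39349 = 0.9099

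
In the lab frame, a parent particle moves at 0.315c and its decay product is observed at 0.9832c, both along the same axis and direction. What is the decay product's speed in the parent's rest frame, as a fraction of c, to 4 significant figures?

u' ≈ 0.9680c

Inverse velocity addition: u' = (u − v)/(1 − uv/c²)
= (0.9832 − 0.315)/(1 − 0.9832×0.315) = 0.6682/0.690292 = 0.9680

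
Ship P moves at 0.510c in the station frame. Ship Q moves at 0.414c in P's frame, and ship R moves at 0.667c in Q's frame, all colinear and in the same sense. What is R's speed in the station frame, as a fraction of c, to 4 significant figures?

Compose boost 2: (0.414 + 0.510)/(1 + 0.414×0.510) = 0.9240/1.21114 = 0.762918
Compose boost 3: (0.667 + 0.762918)/(1 + 0.667×0.762918) = 1.42992/1.50887 = 0.9477

u ≈ 0.9477c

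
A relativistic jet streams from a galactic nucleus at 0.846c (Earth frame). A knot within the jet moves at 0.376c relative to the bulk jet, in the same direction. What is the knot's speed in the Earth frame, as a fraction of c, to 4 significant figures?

u ≈ 0.9271c

Relativistic velocity addition: u = (u' + v)/(1 + u'v/c²)
= (0.376 + 0.846)/(1 + 0.376×0.846) = 1.222/1.31810 = 0.9271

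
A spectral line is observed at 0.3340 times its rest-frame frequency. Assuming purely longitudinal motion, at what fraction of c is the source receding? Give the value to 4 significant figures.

f_obs/f_src = √((1−β)/(1+β)) = 0.3340  ⇒  (1−β)/(1+β) = 0.111556
β = |1 − D²|/(1 + D²) = |1 − 0.111556|/(1 + 0.111556) = 0.7993

β ≈ 0.7993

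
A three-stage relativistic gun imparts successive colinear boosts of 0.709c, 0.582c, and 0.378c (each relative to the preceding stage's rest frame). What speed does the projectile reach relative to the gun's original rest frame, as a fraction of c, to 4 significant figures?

Compose boost 2: (0.582 + 0.709)/(1 + 0.582×0.709) = 1.291/1.41264 = 0.913893
Compose boost 3: (0.378 + 0.913893)/(1 + 0.378×0.913893) = 1.29189/1.34545 = 0.9602

u ≈ 0.9602c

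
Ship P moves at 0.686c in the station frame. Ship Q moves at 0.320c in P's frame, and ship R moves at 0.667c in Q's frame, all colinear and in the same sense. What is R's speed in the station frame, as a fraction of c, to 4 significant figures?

Compose boost 2: (0.320 + 0.686)/(1 + 0.320×0.686) = 1.006/1.21952 = 0.824915
Compose boost 3: (0.667 + 0.824915)/(1 + 0.667×0.824915) = 1.49191/1.55022 = 0.9624

u ≈ 0.9624c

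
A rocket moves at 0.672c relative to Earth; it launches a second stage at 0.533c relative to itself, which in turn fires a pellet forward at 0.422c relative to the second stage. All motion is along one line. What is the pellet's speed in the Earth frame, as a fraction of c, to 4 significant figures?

u ≈ 0.9526c

Compose boost 2: (0.533 + 0.672)/(1 + 0.533×0.672) = 1.205/1.35818 = 0.887219
Compose boost 3: (0.422 + 0.887219)/(1 + 0.422×0.887219) = 1.30922/1.37441 = 0.9526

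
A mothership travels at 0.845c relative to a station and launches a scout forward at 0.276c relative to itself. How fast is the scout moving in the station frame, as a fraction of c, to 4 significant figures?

u ≈ 0.9090c

Compose boost 2: (0.276 + 0.845)/(1 + 0.276×0.845) = 1.121/1.23322 = 0.9090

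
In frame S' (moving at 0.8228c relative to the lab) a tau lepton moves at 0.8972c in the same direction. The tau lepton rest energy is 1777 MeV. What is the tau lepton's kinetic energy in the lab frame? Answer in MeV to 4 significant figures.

u_lab = (0.8972 + 0.8228)/(1 + 0.8972×0.8228) = 0.9895202
γ = 1/√(1 − 0.9895202²) = 6.92547
K = (γ − 1)m₀c² = (6.92547 − 1) × 1777 = 5.92547 × 1777 = 10530 MeV

K ≈ 10530 MeV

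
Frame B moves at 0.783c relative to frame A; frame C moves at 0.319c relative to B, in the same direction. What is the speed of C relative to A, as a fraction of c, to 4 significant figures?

u ≈ 0.8818c

Compose boost 2: (0.319 + 0.783)/(1 + 0.319×0.783) = 1.102/1.24978 = 0.8818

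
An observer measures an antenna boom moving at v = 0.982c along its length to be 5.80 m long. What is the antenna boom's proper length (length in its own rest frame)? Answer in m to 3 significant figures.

γ = 1/√(1 − 0.982²) = 5.2943
L₀ = γL = 5.2943 × 5.80 = 30.7 m

L₀ ≈ 30.7 m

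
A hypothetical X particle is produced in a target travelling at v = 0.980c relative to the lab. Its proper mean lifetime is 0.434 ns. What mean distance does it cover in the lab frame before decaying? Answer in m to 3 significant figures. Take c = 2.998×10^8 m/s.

d ≈ 0.641 m

γ = 1/√(1 − 0.980²) = 5.0252
Dilated lifetime: Δt = γτ₀ = 5.0252 × 0.434 ns = 2.1809 ns
d = vΔt = 0.980c × 2.1809 ns = 2.9380×10^8 m/s × 2.1809×10^-9 s = 0.641 m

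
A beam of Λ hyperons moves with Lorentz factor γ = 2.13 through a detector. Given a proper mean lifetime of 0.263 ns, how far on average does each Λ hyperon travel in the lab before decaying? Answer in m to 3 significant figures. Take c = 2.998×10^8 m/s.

β = √(1 − 1/γ²) = √(1 − 1/2.13²) = 0.88294
Dilated lifetime: Δt = γτ₀ = 2.13 × 0.263 ns = 0.56019 ns
d = vΔt = 0.88294c × 0.56019 ns = 2.6471×10^8 m/s × 5.6019×10^-10 s = 0.148 m

d ≈ 0.148 m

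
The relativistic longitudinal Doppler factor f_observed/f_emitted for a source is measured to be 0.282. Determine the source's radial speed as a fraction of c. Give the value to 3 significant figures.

β ≈ 0.853

f_obs/f_src = √((1−β)/(1+β)) = 0.282  ⇒  (1−β)/(1+β) = 0.079524
β = |1 − D²|/(1 + D²) = |1 − 0.079524|/(1 + 0.079524) = 0.853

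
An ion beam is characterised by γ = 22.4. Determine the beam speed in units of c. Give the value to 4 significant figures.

β = √(1 − 1/γ²) = √(1 − 1/22.4²) = √(0.998007) = 0.9990

β ≈ 0.9990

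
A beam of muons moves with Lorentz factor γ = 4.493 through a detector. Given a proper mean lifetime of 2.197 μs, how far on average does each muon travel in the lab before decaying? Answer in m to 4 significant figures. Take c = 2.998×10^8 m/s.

d ≈ 2885 m

β = √(1 − 1/γ²) = √(1 − 1/4.493²) = 0.974917
Dilated lifetime: Δt = γτ₀ = 4.493 × 2.197 μs = 9.87112 μs
d = vΔt = 0.974917c × 9.87112 μs = 2.92280×10^8 m/s × 9.87112×10^-6 s = 2885 m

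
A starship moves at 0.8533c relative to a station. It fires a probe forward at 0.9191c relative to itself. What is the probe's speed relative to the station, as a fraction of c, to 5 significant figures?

u ≈ 0.99335c

Relativistic velocity addition: u = (u' + v)/(1 + u'v/c²)
= (0.9191 + 0.8533)/(1 + 0.9191×0.8533) = 1.7724/1.784268 = 0.99335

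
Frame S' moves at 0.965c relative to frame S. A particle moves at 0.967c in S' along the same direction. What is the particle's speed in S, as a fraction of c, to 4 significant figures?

u ≈ 0.9994c

Relativistic velocity addition: u = (u' + v)/(1 + u'v/c²)
= (0.967 + 0.965)/(1 + 0.967×0.965) = 1.932/1.93315 = 0.9994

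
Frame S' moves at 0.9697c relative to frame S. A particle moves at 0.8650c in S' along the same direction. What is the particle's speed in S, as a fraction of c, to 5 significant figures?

u ≈ 0.99778c

Relativistic velocity addition: u = (u' + v)/(1 + u'v/c²)
= (0.8650 + 0.9697)/(1 + 0.8650×0.9697) = 1.8347/1.838790 = 0.99778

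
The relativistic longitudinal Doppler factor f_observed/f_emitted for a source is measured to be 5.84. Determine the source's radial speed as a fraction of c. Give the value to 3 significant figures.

β ≈ 0.943

f_obs/f_src = √((1+β)/(1−β)) = 5.84  ⇒  (1+β)/(1−β) = 34.106
β = |1 − D²|/(1 + D²) = |1 − 34.106|/(1 + 34.106) = 0.943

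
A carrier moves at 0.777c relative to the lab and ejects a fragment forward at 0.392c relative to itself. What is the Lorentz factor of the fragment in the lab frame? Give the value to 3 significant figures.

γ ≈ 2.25

u_lab = (0.392 + 0.777)/(1 + 0.392×0.777) = 1.169/1.30458 = 0.896071
γ = 1/√(1 − 0.896071²) = 2.25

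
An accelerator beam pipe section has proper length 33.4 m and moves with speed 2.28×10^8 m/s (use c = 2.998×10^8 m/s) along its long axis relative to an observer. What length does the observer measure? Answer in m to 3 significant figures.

β = v/c = 2.28×10^8 / 2.998×10^8 = 0.76051
γ = 1/√(1 − 0.76051²) = 1.5400
Length contraction: L = L₀/γ = 33.4/1.5400 = 21.7 m

L ≈ 21.7 m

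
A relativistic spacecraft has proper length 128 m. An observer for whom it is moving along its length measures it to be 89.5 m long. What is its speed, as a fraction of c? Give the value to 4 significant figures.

γ = L₀/L = 128/89.5 = 1.43017
β = √(1 − 1/γ²) = 0.7149

β ≈ 0.7149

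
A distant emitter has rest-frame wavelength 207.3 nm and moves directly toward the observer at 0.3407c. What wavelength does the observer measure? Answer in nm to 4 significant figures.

Relativistic Doppler: λ_obs = λ_src √((1−β)/(1+β))
= 207.3 × √(0.659300/1.34070) = 207.3 × 0.701255 = 145.4 nm

λ_obs ≈ 145.4 nm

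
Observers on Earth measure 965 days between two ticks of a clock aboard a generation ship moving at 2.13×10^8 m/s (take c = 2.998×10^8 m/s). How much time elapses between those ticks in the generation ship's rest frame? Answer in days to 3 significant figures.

β = v/c = 2.13×10^8 / 2.998×10^8 = 0.71047
γ = 1/√(1 − 0.71047²) = 1.4210
Proper time: τ₀ = Δt/γ = 965/1.4210 = 679 days

τ₀ ≈ 679 days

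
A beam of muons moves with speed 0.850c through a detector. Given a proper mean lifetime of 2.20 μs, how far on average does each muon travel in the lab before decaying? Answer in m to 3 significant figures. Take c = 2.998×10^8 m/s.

γ = 1/√(1 − 0.850²) = 1.8983
Dilated lifetime: Δt = γτ₀ = 1.8983 × 2.20 μs = 4.1763 μs
d = vΔt = 0.850c × 4.1763 μs = 2.5483×10^8 m/s × 4.1763×10^-6 s = 1060 m

d ≈ 1060 m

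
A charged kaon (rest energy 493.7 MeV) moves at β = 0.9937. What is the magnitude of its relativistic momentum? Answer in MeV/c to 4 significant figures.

p ≈ 4377 MeV/c

γ = 1/√(1 − 0.9937²) = 8.92277
p = γβm₀c = 8.92277 × 0.9937 × 493.7 MeV/c = 4377 MeV/c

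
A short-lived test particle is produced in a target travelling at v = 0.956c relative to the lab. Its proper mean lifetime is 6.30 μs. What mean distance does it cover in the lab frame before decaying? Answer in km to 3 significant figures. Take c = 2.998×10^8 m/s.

γ = 1/√(1 − 0.956²) = 3.4087
Dilated lifetime: Δt = γτ₀ = 3.4087 × 6.30 μs = 21.475 μs
d = vΔt = 0.956c × 21.475 μs = 2.8661×10^8 m/s × 2.1475×10^-5 s = 6.15 km

d ≈ 6.15 km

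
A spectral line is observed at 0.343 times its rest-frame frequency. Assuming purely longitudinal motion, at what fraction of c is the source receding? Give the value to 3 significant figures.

f_obs/f_src = √((1−β)/(1+β)) = 0.343  ⇒  (1−β)/(1+β) = 0.11765
β = |1 − D²|/(1 + D²) = |1 − 0.11765|/(1 + 0.11765) = 0.789

β ≈ 0.789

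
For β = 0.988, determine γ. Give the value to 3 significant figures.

γ = 1/√(1 − β²) = 1/√(1 − 0.988²) = 1/√(0.023856) = 6.47

γ ≈ 6.47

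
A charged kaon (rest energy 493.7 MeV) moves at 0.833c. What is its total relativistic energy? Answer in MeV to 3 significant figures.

γ = 1/√(1 − 0.833²) = 1.8074
E = γm₀c² = 1.8074 × 493.7 MeV = 892 MeV

E ≈ 892 MeV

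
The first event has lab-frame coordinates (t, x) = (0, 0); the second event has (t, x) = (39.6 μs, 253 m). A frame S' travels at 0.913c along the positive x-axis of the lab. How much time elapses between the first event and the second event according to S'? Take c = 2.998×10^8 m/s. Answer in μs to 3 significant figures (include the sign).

γ = 1/√(1 − 0.913²) = 2.4512
Δt' = γ(Δt − vΔx/c²) = 2.4512 × (39.6 μs − 0.913×253 m / (2.998×10^8 m/s))
= 2.4512 × (38.830 μs) = 95.2 μs

Δt' ≈ 95.2 μs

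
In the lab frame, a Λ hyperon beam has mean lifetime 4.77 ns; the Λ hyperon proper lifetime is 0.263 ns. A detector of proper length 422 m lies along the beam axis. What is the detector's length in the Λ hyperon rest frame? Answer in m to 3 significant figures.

Time dilation ⇒ γ = Δt/τ₀ = 4.77/0.263 = 18.137
Length contraction: L = L₀/γ = 422/18.137 = 23.3 m

L ≈ 23.3 m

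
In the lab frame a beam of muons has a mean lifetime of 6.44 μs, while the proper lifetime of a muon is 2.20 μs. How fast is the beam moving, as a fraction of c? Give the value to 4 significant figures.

β ≈ 0.9398

γ = Δt/τ₀ = 6.44/2.20 = 2.92727
β = √(1 − 1/γ²) = √(1 − 1/2.92727²) = 0.9398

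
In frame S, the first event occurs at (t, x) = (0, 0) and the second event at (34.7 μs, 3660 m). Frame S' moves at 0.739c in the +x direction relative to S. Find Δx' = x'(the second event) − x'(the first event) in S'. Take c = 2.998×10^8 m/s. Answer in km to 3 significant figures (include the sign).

Δx' ≈ -5.98 km

γ = 1/√(1 − 0.739²) = 1.4843
Δx' = γ(Δx − vΔt) = 1.4843 × (3660 m − 0.739×(2.998×10^8 m/s)×34.7×10^-6 s)
= 1.4843 × (-4027.9 m) = -5.98 km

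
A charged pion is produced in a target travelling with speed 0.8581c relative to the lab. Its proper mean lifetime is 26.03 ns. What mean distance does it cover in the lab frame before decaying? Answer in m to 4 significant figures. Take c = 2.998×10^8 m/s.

d ≈ 13.04 m

γ = 1/√(1 − 0.8581²) = 1.94749
Dilated lifetime: Δt = γτ₀ = 1.94749 × 26.03 ns = 50.6931 ns
d = vΔt = 0.8581c × 50.6931 ns = 2.57258×10^8 m/s × 5.06931×10^-8 s = 13.04 m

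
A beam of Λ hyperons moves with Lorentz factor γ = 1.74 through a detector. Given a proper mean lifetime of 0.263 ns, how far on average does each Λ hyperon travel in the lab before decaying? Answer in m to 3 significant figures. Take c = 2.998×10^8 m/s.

β = √(1 − 1/γ²) = √(1 − 1/1.74²) = 0.81836
Dilated lifetime: Δt = γτ₀ = 1.74 × 0.263 ns = 0.45762 ns
d = vΔt = 0.81836c × 0.45762 ns = 2.4534×10^8 m/s × 4.5762×10^-10 s = 0.112 m

d ≈ 0.112 m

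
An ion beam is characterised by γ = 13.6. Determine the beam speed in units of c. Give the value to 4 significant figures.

β = √(1 − 1/γ²) = √(1 − 1/13.6²) = √(0.994593) = 0.9973

β ≈ 0.9973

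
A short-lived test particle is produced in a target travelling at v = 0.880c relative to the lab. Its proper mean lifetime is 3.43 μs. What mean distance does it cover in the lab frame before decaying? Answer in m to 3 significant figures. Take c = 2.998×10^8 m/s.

γ = 1/√(1 − 0.880²) = 2.1054
Dilated lifetime: Δt = γτ₀ = 2.1054 × 3.43 μs = 7.2215 μs
d = vΔt = 0.880c × 7.2215 μs = 2.6382×10^8 m/s × 7.2215×10^-6 s = 1910 m

d ≈ 1910 m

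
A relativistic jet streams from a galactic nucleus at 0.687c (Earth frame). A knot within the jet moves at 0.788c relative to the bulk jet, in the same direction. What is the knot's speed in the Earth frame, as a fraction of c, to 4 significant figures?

Relativistic velocity addition: u = (u' + v)/(1 + u'v/c²)
= (0.788 + 0.687)/(1 + 0.788×0.687) = 1.475/1.54136 = 0.9569

u ≈ 0.9569c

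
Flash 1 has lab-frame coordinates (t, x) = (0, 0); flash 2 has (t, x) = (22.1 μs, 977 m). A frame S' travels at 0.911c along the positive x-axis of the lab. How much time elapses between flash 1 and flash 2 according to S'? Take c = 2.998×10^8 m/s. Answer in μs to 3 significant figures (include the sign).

γ = 1/√(1 − 0.911²) = 2.4248
Δt' = γ(Δt − vΔx/c²) = 2.4248 × (22.1 μs − 0.911×977 m / (2.998×10^8 m/s))
= 2.4248 × (19.131 μs) = 46.4 μs

Δt' ≈ 46.4 μs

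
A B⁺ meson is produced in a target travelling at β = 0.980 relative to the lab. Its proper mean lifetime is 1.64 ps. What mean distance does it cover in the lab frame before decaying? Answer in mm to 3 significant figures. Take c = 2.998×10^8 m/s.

d ≈ 2.42 mm

γ = 1/√(1 − 0.980²) = 5.0252
Dilated lifetime: Δt = γτ₀ = 5.0252 × 1.64 ps = 8.2413 ps
d = vΔt = 0.980c × 8.2413 ps = 2.9380×10^8 m/s × 8.2413×10^-12 s = 2.42 mm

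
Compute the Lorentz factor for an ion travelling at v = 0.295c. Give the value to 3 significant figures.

γ ≈ 1.05

γ = 1/√(1 − β²) = 1/√(1 − 0.295²) = 1/√(0.91297) = 1.05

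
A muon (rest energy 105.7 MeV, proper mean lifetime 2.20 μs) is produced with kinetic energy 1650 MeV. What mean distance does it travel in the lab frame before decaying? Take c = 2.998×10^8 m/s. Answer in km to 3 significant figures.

γ = 1 + K/(m₀c²) = 1 + 1650/105.7 = 16.610
β = √(1 − 1/γ²) = 0.99819
Dilated lifetime: γτ₀ = 16.610 × 2.20 μs = 36.542 μs
d = βc·γτ₀ = 0.99819 × (2.998×10^8 m/s) × 3.6542×10^-5 s = 10.9 km

d ≈ 10.9 km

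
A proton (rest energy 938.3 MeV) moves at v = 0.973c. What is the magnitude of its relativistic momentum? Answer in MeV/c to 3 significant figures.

p ≈ 3960 MeV/c

γ = 1/√(1 − 0.973²) = 4.3327
p = γβm₀c = 4.3327 × 0.973 × 938.3 MeV/c = 3960 MeV/c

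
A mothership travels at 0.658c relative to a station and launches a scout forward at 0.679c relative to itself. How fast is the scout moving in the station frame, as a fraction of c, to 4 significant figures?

u ≈ 0.9241c

Compose boost 2: (0.679 + 0.658)/(1 + 0.679×0.658) = 1.337/1.44678 = 0.9241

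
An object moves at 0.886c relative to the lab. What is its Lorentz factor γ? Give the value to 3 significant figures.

γ = 1/√(1 − β²) = 1/√(1 − 0.886²) = 1/√(0.21500) = 2.16

γ ≈ 2.16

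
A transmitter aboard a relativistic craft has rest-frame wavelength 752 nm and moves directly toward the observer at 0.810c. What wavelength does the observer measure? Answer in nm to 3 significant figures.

λ_obs ≈ 244 nm

Relativistic Doppler: λ_obs = λ_src √((1−β)/(1+β))
= 752 × √(0.19000/1.8100) = 752 × 0.32399 = 244 nm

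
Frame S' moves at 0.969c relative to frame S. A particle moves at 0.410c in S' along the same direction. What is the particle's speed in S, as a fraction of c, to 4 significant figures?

Relativistic velocity addition: u = (u' + v)/(1 + u'v/c²)
= (0.410 + 0.969)/(1 + 0.410×0.969) = 1.379/1.39729 = 0.9869

u ≈ 0.9869c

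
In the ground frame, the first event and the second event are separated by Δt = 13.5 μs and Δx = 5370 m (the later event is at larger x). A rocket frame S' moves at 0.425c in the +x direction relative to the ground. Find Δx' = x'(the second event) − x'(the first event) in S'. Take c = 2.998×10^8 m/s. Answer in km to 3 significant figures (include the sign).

γ = 1/√(1 − 0.425²) = 1.1047
Δx' = γ(Δx − vΔt) = 1.1047 × (5370 m − 0.425×(2.998×10^8 m/s)×13.5×10^-6 s)
= 1.1047 × (3649.9 m) = 4.03 km

Δx' ≈ 4.03 km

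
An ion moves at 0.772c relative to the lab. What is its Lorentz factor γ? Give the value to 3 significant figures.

γ = 1/√(1 − β²) = 1/√(1 − 0.772²) = 1/√(0.40402) = 1.57

γ ≈ 1.57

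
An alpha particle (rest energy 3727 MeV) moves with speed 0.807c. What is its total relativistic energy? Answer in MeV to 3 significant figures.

E ≈ 6310 MeV

γ = 1/√(1 − 0.807²) = 1.6933
E = γm₀c² = 1.6933 × 3727 MeV = 6310 MeV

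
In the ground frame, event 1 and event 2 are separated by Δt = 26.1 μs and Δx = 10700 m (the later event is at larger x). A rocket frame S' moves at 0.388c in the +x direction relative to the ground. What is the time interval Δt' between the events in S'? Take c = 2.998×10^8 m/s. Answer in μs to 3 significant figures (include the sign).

Δt' ≈ 13.3 μs

γ = 1/√(1 − 0.388²) = 1.0850
Δt' = γ(Δt − vΔx/c²) = 1.0850 × (26.1 μs − 0.388×10700 m / (2.998×10^8 m/s))
= 1.0850 × (12.252 μs) = 13.3 μs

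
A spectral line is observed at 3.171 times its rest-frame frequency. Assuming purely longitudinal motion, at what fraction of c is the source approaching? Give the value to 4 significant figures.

β ≈ 0.8191

f_obs/f_src = √((1+β)/(1−β)) = 3.171  ⇒  (1+β)/(1−β) = 10.0552
β = |1 − D²|/(1 + D²) = |1 − 10.0552|/(1 + 10.0552) = 0.8191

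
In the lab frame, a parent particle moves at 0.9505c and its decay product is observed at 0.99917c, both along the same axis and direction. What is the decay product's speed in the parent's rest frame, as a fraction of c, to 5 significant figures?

u' ≈ 0.96781c

Inverse velocity addition: u' = (u − v)/(1 − uv/c²)
= (0.99917 − 0.9505)/(1 − 0.99917×0.9505) = 0.048670/0.05028891 = 0.96781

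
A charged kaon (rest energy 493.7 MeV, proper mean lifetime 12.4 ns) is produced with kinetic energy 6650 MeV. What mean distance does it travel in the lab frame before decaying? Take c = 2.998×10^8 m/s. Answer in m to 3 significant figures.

γ = 1 + K/(m₀c²) = 1 + 6650/493.7 = 14.470
β = √(1 − 1/γ²) = 0.99761
Dilated lifetime: γτ₀ = 14.470 × 12.4 ns = 179.42 ns
d = βc·γτ₀ = 0.99761 × (2.998×10^8 m/s) × 1.7942×10^-7 s = 53.7 m

d ≈ 53.7 m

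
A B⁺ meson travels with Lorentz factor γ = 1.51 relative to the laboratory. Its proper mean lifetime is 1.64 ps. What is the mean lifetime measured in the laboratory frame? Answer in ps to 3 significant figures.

Δt ≈ 2.48 ps

γ = 1.51 (given)
Time dilation: Δt = γτ₀ = 1.51 × 1.64 ps = 2.48 ps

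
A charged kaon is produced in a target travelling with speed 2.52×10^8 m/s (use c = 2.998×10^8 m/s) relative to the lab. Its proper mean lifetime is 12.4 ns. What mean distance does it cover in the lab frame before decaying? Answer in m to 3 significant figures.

β = v/c = 2.52×10^8 / 2.998×10^8 = 0.84056
γ = 1/√(1 − 0.84056²) = 1.8460
Dilated lifetime: Δt = γτ₀ = 1.8460 × 12.4 ns = 22.890 ns
d = vΔt = 0.84056c × 22.890 ns = 2.5200×10^8 m/s × 2.2890×10^-8 s = 5.77 m

d ≈ 5.77 m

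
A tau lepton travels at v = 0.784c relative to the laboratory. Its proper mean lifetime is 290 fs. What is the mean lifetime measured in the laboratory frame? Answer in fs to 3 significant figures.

γ = 1/√(1 − 0.784²) = 1.6109
Time dilation: Δt = γτ₀ = 1.6109 × 290 fs = 467 fs

Δt ≈ 467 fs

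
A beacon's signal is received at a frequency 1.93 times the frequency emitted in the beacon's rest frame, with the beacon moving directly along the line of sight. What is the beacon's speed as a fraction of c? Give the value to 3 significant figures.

f_obs/f_src = √((1+β)/(1−β)) = 1.93  ⇒  (1+β)/(1−β) = 3.7249
β = |1 − D²|/(1 + D²) = |1 − 3.7249|/(1 + 3.7249) = 0.577

β ≈ 0.577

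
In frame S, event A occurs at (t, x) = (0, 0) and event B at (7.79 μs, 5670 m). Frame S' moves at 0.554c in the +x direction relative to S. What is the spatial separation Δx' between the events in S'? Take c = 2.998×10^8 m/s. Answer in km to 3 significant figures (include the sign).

Δx' ≈ 5.26 km

γ = 1/√(1 − 0.554²) = 1.2012
Δx' = γ(Δx − vΔt) = 1.2012 × (5670 m − 0.554×(2.998×10^8 m/s)×7.79×10^-6 s)
= 1.2012 × (4376.2 m) = 5.26 km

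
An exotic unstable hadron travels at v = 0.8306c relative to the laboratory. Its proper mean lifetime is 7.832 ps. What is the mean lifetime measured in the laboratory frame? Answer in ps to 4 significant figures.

Δt ≈ 14.06 ps

γ = 1/√(1 − 0.8306²) = 1.79575
Time dilation: Δt = γτ₀ = 1.79575 × 7.832 ps = 14.06 ps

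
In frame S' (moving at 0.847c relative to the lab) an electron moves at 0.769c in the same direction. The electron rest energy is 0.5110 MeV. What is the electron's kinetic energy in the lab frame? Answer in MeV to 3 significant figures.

u_lab = (0.769 + 0.847)/(1 + 0.769×0.847) = 0.978597
γ = 1/√(1 − 0.978597²) = 4.8595
K = (γ − 1)m₀c² = (4.8595 − 1) × 0.5110 = 3.8595 × 0.5110 = 1.97 MeV

K ≈ 1.97 MeV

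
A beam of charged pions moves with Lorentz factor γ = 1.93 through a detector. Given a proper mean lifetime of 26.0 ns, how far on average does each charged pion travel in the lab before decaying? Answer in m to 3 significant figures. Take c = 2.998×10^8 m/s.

d ≈ 12.9 m

β = √(1 − 1/γ²) = √(1 − 1/1.93²) = 0.85530
Dilated lifetime: Δt = γτ₀ = 1.93 × 26.0 ns = 50.180 ns
d = vΔt = 0.85530c × 50.180 ns = 2.5642×10^8 m/s × 5.0180×10^-8 s = 12.9 m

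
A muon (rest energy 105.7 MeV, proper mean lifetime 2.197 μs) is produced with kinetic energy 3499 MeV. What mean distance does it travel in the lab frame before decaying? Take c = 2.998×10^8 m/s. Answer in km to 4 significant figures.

d ≈ 22.45 km

γ = 1 + K/(m₀c²) = 1 + 3499/105.7 = 34.1031
β = √(1 − 1/γ²) = 0.999570
Dilated lifetime: γτ₀ = 34.1031 × 2.197 μs = 74.9246 μs
d = βc·γτ₀ = 0.999570 × (2.998×10^8 m/s) × 7.49246×10^-5 s = 22.45 km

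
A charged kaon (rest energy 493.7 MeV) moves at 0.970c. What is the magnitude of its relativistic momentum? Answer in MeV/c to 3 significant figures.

p ≈ 1970 MeV/c

γ = 1/√(1 − 0.970²) = 4.1135
p = γβm₀c = 4.1135 × 0.970 × 493.7 MeV/c = 1970 MeV/c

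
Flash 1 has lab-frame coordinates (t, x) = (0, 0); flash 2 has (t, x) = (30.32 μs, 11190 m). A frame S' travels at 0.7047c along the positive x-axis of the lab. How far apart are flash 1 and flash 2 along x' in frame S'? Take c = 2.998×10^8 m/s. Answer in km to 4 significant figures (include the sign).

γ = 1/√(1 − 0.7047²) = 1.40943
Δx' = γ(Δx − vΔt) = 1.40943 × (11190 m − 0.7047×(2.998×10^8 m/s)×30.32×10^-6 s)
= 1.40943 × (4784.32 m) = 6.743 km

Δx' ≈ 6.743 km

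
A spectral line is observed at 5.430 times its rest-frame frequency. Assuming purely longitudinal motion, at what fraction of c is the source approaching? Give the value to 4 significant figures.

f_obs/f_src = √((1+β)/(1−β)) = 5.430  ⇒  (1+β)/(1−β) = 29.4849
β = |1 − D²|/(1 + D²) = |1 − 29.4849|/(1 + 29.4849) = 0.9344

β ≈ 0.9344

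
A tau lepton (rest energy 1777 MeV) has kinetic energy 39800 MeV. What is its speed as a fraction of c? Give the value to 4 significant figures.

β ≈ 0.9991

γ = 1 + K/(m₀c²) = 1 + 39800/1777 = 23.3973
β = √(1 − 1/γ²) = 0.9991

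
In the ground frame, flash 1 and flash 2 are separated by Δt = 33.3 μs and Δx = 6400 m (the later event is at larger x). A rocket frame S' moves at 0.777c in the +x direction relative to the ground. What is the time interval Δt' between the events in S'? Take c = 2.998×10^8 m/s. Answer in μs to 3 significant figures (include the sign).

γ = 1/√(1 − 0.777²) = 1.5886
Δt' = γ(Δt − vΔx/c²) = 1.5886 × (33.3 μs − 0.777×6400 m / (2.998×10^8 m/s))
= 1.5886 × (16.713 μs) = 26.5 μs

Δt' ≈ 26.5 μs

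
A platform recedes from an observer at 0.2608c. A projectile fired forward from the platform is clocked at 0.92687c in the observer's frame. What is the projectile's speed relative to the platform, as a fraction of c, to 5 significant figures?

Inverse velocity addition: u' = (u − v)/(1 − uv/c²)
= (0.92687 − 0.2608)/(1 − 0.92687×0.2608) = 0.66607/0.7582723 = 0.87840

u' ≈ 0.87840c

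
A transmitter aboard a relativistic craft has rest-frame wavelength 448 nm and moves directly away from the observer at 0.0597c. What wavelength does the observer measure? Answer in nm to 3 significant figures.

λ_obs ≈ 476 nm

Relativistic Doppler: λ_obs = λ_src √((1+β)/(1−β))
= 448 × √(1.0597/0.94030) = 448 × 1.0616 = 476 nm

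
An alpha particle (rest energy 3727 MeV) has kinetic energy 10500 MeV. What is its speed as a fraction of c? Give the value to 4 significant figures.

γ = 1 + K/(m₀c²) = 1 + 10500/3727 = 3.81728
β = √(1 − 1/γ²) = 0.9651

β ≈ 0.9651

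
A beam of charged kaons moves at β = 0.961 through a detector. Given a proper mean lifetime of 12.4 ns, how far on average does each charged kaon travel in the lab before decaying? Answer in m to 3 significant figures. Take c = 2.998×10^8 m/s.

d ≈ 12.9 m

γ = 1/√(1 − 0.961²) = 3.6160
Dilated lifetime: Δt = γτ₀ = 3.6160 × 12.4 ns = 44.838 ns
d = vΔt = 0.961c × 44.838 ns = 2.8811×10^8 m/s × 4.4838×10^-8 s = 12.9 m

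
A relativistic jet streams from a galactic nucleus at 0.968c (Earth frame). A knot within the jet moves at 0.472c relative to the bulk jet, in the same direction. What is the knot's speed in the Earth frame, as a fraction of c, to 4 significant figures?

u ≈ 0.9884c

Relativistic velocity addition: u = (u' + v)/(1 + u'v/c²)
= (0.472 + 0.968)/(1 + 0.472×0.968) = 1.440/1.45690 = 0.9884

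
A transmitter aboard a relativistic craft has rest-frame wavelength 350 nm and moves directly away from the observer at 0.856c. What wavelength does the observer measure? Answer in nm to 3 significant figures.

Relativistic Doppler: λ_obs = λ_src √((1+β)/(1−β))
= 350 × √(1.8560/0.14400) = 350 × 3.5901 = 1260 nm

λ_obs ≈ 1260 nm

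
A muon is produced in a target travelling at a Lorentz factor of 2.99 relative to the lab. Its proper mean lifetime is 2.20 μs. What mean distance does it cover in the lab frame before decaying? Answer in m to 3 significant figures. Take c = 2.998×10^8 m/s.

β = √(1 − 1/γ²) = √(1 − 1/2.99²) = 0.94241
Dilated lifetime: Δt = γτ₀ = 2.99 × 2.20 μs = 6.5780 μs
d = vΔt = 0.94241c × 6.5780 μs = 2.8254×10^8 m/s × 6.5780×10^-6 s = 1860 m

d ≈ 1860 m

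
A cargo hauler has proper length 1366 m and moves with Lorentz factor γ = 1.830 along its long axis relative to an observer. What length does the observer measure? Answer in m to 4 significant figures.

γ = 1.830 (given)
Length contraction: L = L₀/γ = 1366/1.830 = 746.4 m

L ≈ 746.4 m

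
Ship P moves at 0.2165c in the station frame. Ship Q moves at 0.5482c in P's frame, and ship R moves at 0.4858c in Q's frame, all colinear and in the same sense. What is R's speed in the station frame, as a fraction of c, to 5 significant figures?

Compose boost 2: (0.5482 + 0.2165)/(1 + 0.5482×0.2165) = 0.76470/1.118685 = 0.6835703
Compose boost 3: (0.4858 + 0.6835703)/(1 + 0.4858×0.6835703) = 1.169370/1.332078 = 0.87785

u ≈ 0.87785c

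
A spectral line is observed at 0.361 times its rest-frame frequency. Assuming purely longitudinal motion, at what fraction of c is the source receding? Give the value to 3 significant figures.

β ≈ 0.769

f_obs/f_src = √((1−β)/(1+β)) = 0.361  ⇒  (1−β)/(1+β) = 0.13032
β = |1 − D²|/(1 + D²) = |1 − 0.13032|/(1 + 0.13032) = 0.769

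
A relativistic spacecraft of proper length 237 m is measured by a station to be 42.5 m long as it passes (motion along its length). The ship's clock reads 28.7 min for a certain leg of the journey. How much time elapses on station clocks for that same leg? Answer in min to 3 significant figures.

Length contraction ⇒ γ = L₀/L = 237/42.5 = 5.5765
Time dilation: Δt = γτ₀ = 5.5765 × 28.7 min = 160 min

Δt ≈ 160 min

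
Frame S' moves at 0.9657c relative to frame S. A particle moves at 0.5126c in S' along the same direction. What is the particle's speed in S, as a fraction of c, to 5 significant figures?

u ≈ 0.98882c

Relativistic velocity addition: u = (u' + v)/(1 + u'v/c²)
= (0.5126 + 0.9657)/(1 + 0.5126×0.9657) = 1.4783/1.495018 = 0.98882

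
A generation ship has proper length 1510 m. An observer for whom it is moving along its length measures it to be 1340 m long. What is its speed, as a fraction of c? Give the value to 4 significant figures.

γ = L₀/L = 1510/1340 = 1.12687
β = √(1 − 1/γ²) = 0.4610

β ≈ 0.4610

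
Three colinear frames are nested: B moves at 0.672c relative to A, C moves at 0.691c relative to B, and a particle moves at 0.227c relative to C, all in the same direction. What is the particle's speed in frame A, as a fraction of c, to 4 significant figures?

u ≈ 0.9558c

Compose boost 2: (0.691 + 0.672)/(1 + 0.691×0.672) = 1.363/1.46435 = 0.930787
Compose boost 3: (0.227 + 0.930787)/(1 + 0.227×0.930787) = 1.15779/1.21129 = 0.9558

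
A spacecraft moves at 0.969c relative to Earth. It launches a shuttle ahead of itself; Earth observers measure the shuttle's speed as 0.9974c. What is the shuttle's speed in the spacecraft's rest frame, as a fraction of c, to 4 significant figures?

Inverse velocity addition: u' = (u − v)/(1 − uv/c²)
= (0.9974 − 0.969)/(1 − 0.9974×0.969) = 0.02840/0.0335194 = 0.8473

u' ≈ 0.8473c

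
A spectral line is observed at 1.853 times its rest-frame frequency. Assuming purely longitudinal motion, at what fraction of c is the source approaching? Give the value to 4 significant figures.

β ≈ 0.5489

f_obs/f_src = √((1+β)/(1−β)) = 1.853  ⇒  (1+β)/(1−β) = 3.43361
β = |1 − D²|/(1 + D²) = |1 − 3.43361|/(1 + 3.43361) = 0.5489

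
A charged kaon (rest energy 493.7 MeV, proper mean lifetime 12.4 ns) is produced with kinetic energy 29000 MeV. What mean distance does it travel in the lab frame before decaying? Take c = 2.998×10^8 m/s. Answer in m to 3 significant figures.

γ = 1 + K/(m₀c²) = 1 + 29000/493.7 = 59.740
β = √(1 − 1/γ²) = 0.99986
Dilated lifetime: γτ₀ = 59.740 × 12.4 ns = 740.78 ns
d = βc·γτ₀ = 0.99986 × (2.998×10^8 m/s) × 7.4078×10^-7 s = 222 m

d ≈ 222 m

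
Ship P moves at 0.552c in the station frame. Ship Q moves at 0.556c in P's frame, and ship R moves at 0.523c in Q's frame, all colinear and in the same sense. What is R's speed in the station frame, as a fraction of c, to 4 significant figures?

u ≈ 0.9497c

Compose boost 2: (0.556 + 0.552)/(1 + 0.556×0.552) = 1.108/1.30691 = 0.847800
Compose boost 3: (0.523 + 0.847800)/(1 + 0.523×0.847800) = 1.37080/1.44340 = 0.9497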